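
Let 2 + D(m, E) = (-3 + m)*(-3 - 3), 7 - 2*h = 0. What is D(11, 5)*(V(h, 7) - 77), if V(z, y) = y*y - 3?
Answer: 1550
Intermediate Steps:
h = 7/2 (h = 7/2 - 1/2*0 = 7/2 + 0 = 7/2 ≈ 3.5000)
D(m, E) = 16 - 6*m (D(m, E) = -2 + (-3 + m)*(-3 - 3) = -2 + (-3 + m)*(-6) = -2 + (18 - 6*m) = 16 - 6*m)
V(z, y) = -3 + y**2 (V(z, y) = y**2 - 3 = -3 + y**2)
D(11, 5)*(V(h, 7) - 77) = (16 - 6*11)*((-3 + 7**2) - 77) = (16 - 66)*((-3 + 49) - 77) = -50*(46 - 77) = -50*(-31) = 1550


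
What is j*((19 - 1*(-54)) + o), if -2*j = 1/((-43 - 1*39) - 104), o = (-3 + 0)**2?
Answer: 41/186 ≈ 0.22043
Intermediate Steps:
o = 9 (o = (-3)**2 = 9)
j = 1/372 (j = -1/(2*((-43 - 1*39) - 104)) = -1/(2*((-43 - 39) - 104)) = -1/(2*(-82 - 104)) = -1/2/(-186) = -1/2*(-1/186) = 1/372 ≈ 0.0026882)
j*((19 - 1*(-54)) + o) = ((19 - 1*(-54)) + 9)/372 = ((19 + 54) + 9)/372 = (73 + 9)/372 = (1/372)*82 = 41/186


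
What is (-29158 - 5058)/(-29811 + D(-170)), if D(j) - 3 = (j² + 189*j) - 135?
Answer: 4888/4739 ≈ 1.0314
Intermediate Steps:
D(j) = -132 + j² + 189*j (D(j) = 3 + ((j² + 189*j) - 135) = 3 + (-135 + j² + 189*j) = -132 + j² + 189*j)
(-29158 - 5058)/(-29811 + D(-170)) = (-29158 - 5058)/(-29811 + (-132 + (-170)² + 189*(-170))) = -34216/(-29811 + (-132 + 28900 - 32130)) = -34216/(-29811 - 3362) = -34216/(-33173) = -34216*(-1/33173) = 4888/4739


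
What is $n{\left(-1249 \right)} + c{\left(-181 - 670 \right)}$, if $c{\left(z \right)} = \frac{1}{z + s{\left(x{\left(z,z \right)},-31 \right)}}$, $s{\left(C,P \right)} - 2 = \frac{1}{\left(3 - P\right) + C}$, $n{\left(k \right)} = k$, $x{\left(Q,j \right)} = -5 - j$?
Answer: $- \frac{933152511}{747119} \approx -1249.0$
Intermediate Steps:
$s{\left(C,P \right)} = 2 + \frac{1}{3 + C - P}$ ($s{\left(C,P \right)} = 2 + \frac{1}{\left(3 - P\right) + C} = 2 + \frac{1}{3 + C - P}$)
$c{\left(z \right)} = \frac{1}{z + \frac{59 - 2 z}{29 - z}}$ ($c{\left(z \right)} = \frac{1}{z + \frac{7 - -62 + 2 \left(-5 - z\right)}{3 - \left(5 + z\right) - -31}} = \frac{1}{z + \frac{7 + 62 - \left(10 + 2 z\right)}{3 - \left(5 + z\right) + 31}} = \frac{1}{z + \frac{59 - 2 z}{29 - z}}$)
$n{\left(-1249 \right)} + c{\left(-181 - 670 \right)} = -1249 + \frac{-29 - 851}{-59 + \left(-181 - 670\right)^{2} - 27 \left(-181 - 670\right)} = -1249 + \frac{-29 - 851}{-59 + \left(-851\right)^{2} - -22977} = -1249 + \frac{1}{-59 + 724201 + 22977} \left(-880\right) = -1249 + \frac{1}{747119} \left(-880\right) = -1249 - \frac{880}{747119} = - \frac{933152511}{747119}$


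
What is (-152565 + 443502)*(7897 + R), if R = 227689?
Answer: 68540684082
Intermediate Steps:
(-152565 + 443502)*(7897 + R) = (-152565 + 443502)*(7897 + 227689) = 290937*235586 = 68540684082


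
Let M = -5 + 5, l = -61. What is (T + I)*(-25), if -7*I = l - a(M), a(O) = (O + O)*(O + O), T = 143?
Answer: -26550/7 ≈ -3792.9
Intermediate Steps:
M = 0
a(O) = 4*O**2 (a(O) = (2*O)*(2*O) = 4*O**2)
I = 61/7 (I = -(-61 - 4*0**2)/7 = -(-61 - 4*0)/7 = -(-61 - 1*0)/7 = -(-61 + 0)/7 = -1/7*(-61) = 61/7 ≈ 8.7143)
(T + I)*(-25) = (143 + 61/7)*(-25) = (1062/7)*(-25) = -26550/7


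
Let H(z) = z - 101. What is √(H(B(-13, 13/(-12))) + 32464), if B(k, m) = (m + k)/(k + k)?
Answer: 5*√186414/12 ≈ 179.90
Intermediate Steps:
B(k, m) = (k + m)/(2*k) (B(k, m) = (k + m)/((2*k)) = (k + m)*(1/(2*k)) = (k + m)/(2*k))
H(z) = -101 + z
√(H(B(-13, 13/(-12))) + 32464) = √((-101 + (½)*(-13 + 13/(-12))/(-13)) + 32464) = √((-101 + (½)*(-1/13)*(-13 + 13*(-1/12))) + 32464) = √((-101 + (½)*(-1/13)*(-13 - 13/12)) + 32464) = √((-101 + (½)*(-1/13)*(-169/12)) + 32464) = √((-101 + 13/24) + 32464) = √(-2411/24 + 32464) = √(776725/24) = 5*√186414/12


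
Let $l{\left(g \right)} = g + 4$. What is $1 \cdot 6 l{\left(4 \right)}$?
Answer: $48$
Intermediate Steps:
$l{\left(g \right)} = 4 + g$
$1 \cdot 6 l{\left(4 \right)} = 1 \cdot 6 \left(4 + 4\right) = 6 \cdot 8 = 48$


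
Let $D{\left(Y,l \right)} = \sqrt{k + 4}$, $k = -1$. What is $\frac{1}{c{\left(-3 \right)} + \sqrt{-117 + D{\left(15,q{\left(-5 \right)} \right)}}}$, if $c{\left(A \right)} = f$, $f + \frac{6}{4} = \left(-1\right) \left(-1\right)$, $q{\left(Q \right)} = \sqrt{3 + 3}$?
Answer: $- \frac{1}{\frac{1}{2} - i \sqrt{117 - \sqrt{3}}} \approx -0.0043283 - 0.09294 i$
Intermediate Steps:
$q{\left(Q \right)} = \sqrt{6}$
$f = - \frac{1}{2}$ ($f = - \frac{3}{2} - -1 = - \frac{3}{2} + 1 = - \frac{1}{2} \approx -0.5$)
$D{\left(Y,l \right)} = \sqrt{3}$ ($D{\left(Y,l \right)} = \sqrt{-1 + 4} = \sqrt{3}$)
$c{\left(A \right)} = - \frac{1}{2}$
$\frac{1}{c{\left(-3 \right)} + \sqrt{-117 + D{\left(15,q{\left(-5 \right)} \right)}}} = \frac{1}{- \frac{1}{2} + \sqrt{-117 + \sqrt{3}}}$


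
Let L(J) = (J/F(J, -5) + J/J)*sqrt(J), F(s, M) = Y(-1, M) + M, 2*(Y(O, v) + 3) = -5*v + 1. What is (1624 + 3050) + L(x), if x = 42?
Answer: 4674 + 47*sqrt(42)/5 ≈ 4734.9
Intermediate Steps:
Y(O, v) = -5/2 - 5*v/2 (Y(O, v) = -3 + (-5*v + 1)/2 = -3 + (1 - 5*v)/2 = -3 + (1/2 - 5*v/2) = -5/2 - 5*v/2)
F(s, M) = -5/2 - 3*M/2 (F(s, M) = (-5/2 - 5*M/2) + M = -5/2 - 3*M/2)
L(J) = sqrt(J)*(1 + J/5) (L(J) = (J/(-5/2 - 3/2*(-5)) + J/J)*sqrt(J) = (J/(-5/2 + 15/2) + 1)*sqrt(J) = (J/5 + 1)*sqrt(J) = (1 + J/5)*sqrt(J) = sqrt(J)*(1 + J/5))
(1624 + 3050) + L(x) = (1624 + 3050) + sqrt(42)*(5 + 42)/5 = 4674 + (1/5)*sqrt(42)*47 = 4674 + 47*sqrt(42)/5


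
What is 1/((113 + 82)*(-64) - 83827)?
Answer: -1/96307 ≈ -1.0383e-5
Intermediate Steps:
1/((113 + 82)*(-64) - 83827) = 1/(195*(-64) - 83827) = 1/(-12480 - 83827) = 1/(-96307) = -1/96307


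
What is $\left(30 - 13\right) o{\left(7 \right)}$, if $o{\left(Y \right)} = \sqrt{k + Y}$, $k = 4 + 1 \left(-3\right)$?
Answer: $34 \sqrt{2} \approx 48.083$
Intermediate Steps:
$k = 1$ ($k = 4 - 3 = 1$)
$o{\left(Y \right)} = \sqrt{1 + Y}$
$\left(30 - 13\right) o{\left(7 \right)} = \left(30 - 13\right) \sqrt{1 + 7} = \left(30 - 13\right) \sqrt{8} = 17 \cdot 2 \sqrt{2} = 34 \sqrt{2}$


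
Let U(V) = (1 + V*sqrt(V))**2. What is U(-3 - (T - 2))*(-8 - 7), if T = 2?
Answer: 390 + 90*I*sqrt(3) ≈ 390.0 + 155.88*I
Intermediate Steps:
U(V) = (1 + V**(3/2))**2
U(-3 - (T - 2))*(-8 - 7) = (1 + (-3 - (2 - 2))**(3/2))**2*(-8 - 7) = (1 + (-3 - 1*0)**(3/2))**2*(-15) = (1 + (-3 + 0)**(3/2))**2*(-15) = (1 + (-3)**(3/2))**2*(-15) = (1 - 3*I*sqrt(3))**2*(-15) = -15*(1 - 3*I*sqrt(3))**2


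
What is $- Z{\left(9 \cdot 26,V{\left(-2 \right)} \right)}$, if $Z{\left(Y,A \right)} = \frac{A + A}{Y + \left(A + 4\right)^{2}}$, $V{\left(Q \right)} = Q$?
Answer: $\frac{2}{119} \approx 0.016807$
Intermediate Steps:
$Z{\left(Y,A \right)} = \frac{2 A}{Y + \left(4 + A\right)^{2}}$
$- Z{\left(9 \cdot 26,V{\left(-2 \right)} \right)} = - \frac{2 \left(-2\right)}{9 \cdot 26 + \left(4 - 2\right)^{2}} = - \frac{2 \left(-2\right)}{234 + 2^{2}} = - \frac{2 \left(-2\right)}{234 + 4} = - \frac{2 \left(-2\right)}{238} = \left(-1\right) \left(- \frac{2}{119}\right) = \frac{2}{119}$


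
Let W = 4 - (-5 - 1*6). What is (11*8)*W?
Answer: 1320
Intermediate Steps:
W = 15 (W = 4 - (-5 - 6) = 4 - 1*(-11) = 4 + 11 = 15)
(11*8)*W = (11*8)*15 = 88*15 = 1320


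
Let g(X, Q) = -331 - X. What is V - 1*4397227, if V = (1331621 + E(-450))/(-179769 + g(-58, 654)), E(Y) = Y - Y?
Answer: -791686875155/180042 ≈ -4.3972e+6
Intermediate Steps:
E(Y) = 0
V = -1331621/180042 (V = (1331621 + 0)/(-179769 + (-331 - 1*(-58))) = 1331621/(-179769 + (-331 + 58)) = 1331621/(-179769 - 273) = 1331621/(-180042) = 1331621*(-1/180042) = -1331621/180042 ≈ -7.3962)
V - 1*4397227 = -1331621/180042 - 1*4397227 = -1331621/180042 - 4397227 = -791686875155/180042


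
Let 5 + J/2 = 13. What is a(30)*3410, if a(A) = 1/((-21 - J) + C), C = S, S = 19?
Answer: -1705/9 ≈ -189.44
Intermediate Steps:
J = 16 (J = -10 + 2*13 = -10 + 26 = 16)
C = 19
a(A) = -1/18 (a(A) = 1/((-21 - 1*16) + 19) = 1/((-21 - 16) + 19) = 1/(-37 + 19) = 1/(-18) = -1/18)
a(30)*3410 = -1/18*3410 = -1705/9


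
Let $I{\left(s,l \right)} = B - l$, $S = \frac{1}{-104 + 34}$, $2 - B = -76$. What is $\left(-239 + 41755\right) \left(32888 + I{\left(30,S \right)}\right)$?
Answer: $\frac{47901596718}{35} \approx 1.3686 \cdot 10^{9}$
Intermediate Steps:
$B = 78$ ($B = 2 - -76 = 2 + 76 = 78$)
$S = - \frac{1}{70}$ ($S = \frac{1}{-70} = - \frac{1}{70} \approx -0.014286$)
$I{\left(s,l \right)} = 78 - l$
$\left(-239 + 41755\right) \left(32888 + I{\left(30,S \right)}\right) = \left(-239 + 41755\right) \left(32888 + \left(78 - - \frac{1}{70}\right)\right) = 41516 \left(32888 + \left(78 + \frac{1}{70}\right)\right) = 41516 \left(32888 + \frac{5461}{70}\right) = 41516 \cdot \frac{2307621}{70} = \frac{47901596718}{35}$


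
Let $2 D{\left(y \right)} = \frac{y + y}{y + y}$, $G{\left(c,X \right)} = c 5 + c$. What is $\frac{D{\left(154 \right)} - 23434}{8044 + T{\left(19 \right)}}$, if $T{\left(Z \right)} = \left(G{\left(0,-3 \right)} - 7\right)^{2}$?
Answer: $- \frac{46867}{16186} \approx -2.8955$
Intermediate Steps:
$G{\left(c,X \right)} = 6 c$ ($G{\left(c,X \right)} = 5 c + c = 6 c$)
$D{\left(y \right)} = \frac{1}{2}$ ($D{\left(y \right)} = \frac{\left(y + y\right) \frac{1}{y + y}}{2} = \frac{2 y \frac{1}{2 y}}{2} = \frac{1}{2} \cdot 1 = \frac{1}{2}$)
$T{\left(Z \right)} = 49$ ($T{\left(Z \right)} = \left(6 \cdot 0 - 7\right)^{2} = \left(0 - 7\right)^{2} = \left(-7\right)^{2} = 49$)
$\frac{D{\left(154 \right)} - 23434}{8044 + T{\left(19 \right)}} = \frac{\frac{1}{2} - 23434}{8044 + 49} = - \frac{46867}{2 \cdot 8093} = \left(- \frac{46867}{2}\right) \frac{1}{8093} = - \frac{46867}{16186}$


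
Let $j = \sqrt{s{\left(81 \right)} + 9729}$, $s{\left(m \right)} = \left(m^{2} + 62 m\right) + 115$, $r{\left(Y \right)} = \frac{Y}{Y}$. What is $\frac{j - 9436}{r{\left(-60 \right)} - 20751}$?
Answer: $\frac{4718}{10375} - \frac{\sqrt{21427}}{20750} \approx 0.44769$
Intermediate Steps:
$r{\left(Y \right)} = 1$
$s{\left(m \right)} = 115 + m^{2} + 62 m$
$j = \sqrt{21427}$ ($j = \sqrt{\left(115 + 81^{2} + 62 \cdot 81\right) + 9729} = \sqrt{\left(115 + 6561 + 5022\right) + 9729} = \sqrt{11698 + 9729} = \sqrt{21427} \approx 146.38$)
$\frac{j - 9436}{r{\left(-60 \right)} - 20751} = \frac{\sqrt{21427} - 9436}{1 - 20751} = \frac{-9436 + \sqrt{21427}}{-20750} = \left(-9436 + \sqrt{21427}\right) \left(- \frac{1}{20750}\right) = \frac{4718}{10375} - \frac{\sqrt{21427}}{20750}$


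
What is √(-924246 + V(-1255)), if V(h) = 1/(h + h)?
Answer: I*√5822842227110/2510 ≈ 961.38*I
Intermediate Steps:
V(h) = 1/(2*h)
√(-924246 + V(-1255)) = √(-924246 + (½)/(-1255)) = √(-924246 + (½)*(-1/1255)) = √(-924246 - 1/2510) = √(-2319857461/2510) = I*√5822842227110/2510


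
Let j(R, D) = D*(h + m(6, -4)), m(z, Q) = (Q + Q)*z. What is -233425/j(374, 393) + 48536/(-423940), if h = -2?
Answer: 980044621/83304210 ≈ 11.765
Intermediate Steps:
m(z, Q) = 2*Q*z (m(z, Q) = (2*Q)*z = 2*Q*z)
j(R, D) = -50*D (j(R, D) = D*(-2 + 2*(-4)*6) = D*(-2 - 48) = D*(-50) = -50*D)
-233425/j(374, 393) + 48536/(-423940) = -233425/((-50*393)) + 48536/(-423940) = -233425/(-19650) + 48536*(-1/423940) = -233425*(-1/19650) - 12134/105985 = 9337/786 - 12134/105985 = 980044621/83304210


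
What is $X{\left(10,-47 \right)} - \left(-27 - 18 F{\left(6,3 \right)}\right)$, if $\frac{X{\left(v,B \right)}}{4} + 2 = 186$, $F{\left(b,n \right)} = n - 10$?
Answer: $637$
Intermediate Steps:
$F{\left(b,n \right)} = -10 + n$
$X{\left(v,B \right)} = 736$ ($X{\left(v,B \right)} = -8 + 4 \cdot 186 = -8 + 744 = 736$)
$X{\left(10,-47 \right)} - \left(-27 - 18 F{\left(6,3 \right)}\right) = 736 - \left(-27 - 18 \left(-10 + 3\right)\right) = 736 - \left(-27 - -126\right) = 736 - \left(-27 + 126\right) = 736 - 99 = 637$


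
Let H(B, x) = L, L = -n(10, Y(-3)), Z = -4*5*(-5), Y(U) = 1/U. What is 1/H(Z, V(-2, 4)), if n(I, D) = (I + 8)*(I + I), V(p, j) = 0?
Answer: -1/360 ≈ -0.0027778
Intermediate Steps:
n(I, D) = 2*I*(8 + I) (n(I, D) = (8 + I)*(2*I) = 2*I*(8 + I))
Z = 100 (Z = -20*(-5) = 100)
L = -360 (L = -2*10*(8 + 10) = -2*10*18 = -1*360 = -360)
H(B, x) = -360
1/H(Z, V(-2, 4)) = 1/(-360) = -1/360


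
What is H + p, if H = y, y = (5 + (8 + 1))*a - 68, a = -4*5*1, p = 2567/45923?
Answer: -15978637/45923 ≈ -347.94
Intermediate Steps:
p = 2567/45923 (p = 2567*(1/45923) = 2567/45923 ≈ 0.055898)
a = -20 (a = -20*1 = -20)
y = -348 (y = (5 + (8 + 1))*(-20) - 68 = (5 + 9)*(-20) - 68 = 14*(-20) - 68 = -280 - 68 = -348)
H = -348
H + p = -348 + 2567/45923 = -15978637/45923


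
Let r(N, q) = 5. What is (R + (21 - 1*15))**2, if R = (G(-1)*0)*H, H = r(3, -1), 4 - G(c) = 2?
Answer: 36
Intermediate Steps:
G(c) = 2 (G(c) = 4 - 1*2 = 4 - 2 = 2)
H = 5
R = 0 (R = (2*0)*5 = 0*5 = 0)
(R + (21 - 1*15))**2 = (0 + (21 - 1*15))**2 = (0 + (21 - 15))**2 = (0 + 6)**2 = 6**2 = 36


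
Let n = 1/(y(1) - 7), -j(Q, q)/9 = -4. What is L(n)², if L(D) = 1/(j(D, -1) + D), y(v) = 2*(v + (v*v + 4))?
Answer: 25/32761 ≈ 0.00076310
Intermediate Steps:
j(Q, q) = 36 (j(Q, q) = -9*(-4) = 36)
y(v) = 8 + 2*v + 2*v² (y(v) = 2*(v + (v² + 4)) = 2*(v + (4 + v²)) = 2*(4 + v + v²) = 8 + 2*v + 2*v²)
n = ⅕ (n = 1/((8 + 2*1 + 2*1²) - 7) = 1/((8 + 2 + 2*1) - 7) = 1/((8 + 2 + 2) - 7) = 1/(12 - 7) = 1/5 = ⅕ ≈ 0.20000)
L(D) = 1/(36 + D)
L(n)² = (1/(36 + ⅕))² = (1/(181/5))² = (5/181)² = 25/32761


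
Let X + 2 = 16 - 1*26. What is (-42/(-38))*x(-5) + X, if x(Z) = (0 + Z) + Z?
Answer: -438/19 ≈ -23.053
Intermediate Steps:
x(Z) = 2*Z (x(Z) = Z + Z = 2*Z)
X = -12 (X = -2 + (16 - 1*26) = -2 + (16 - 26) = -2 - 10 = -12)
(-42/(-38))*x(-5) + X = (-42/(-38))*(2*(-5)) - 12 = -42*(-1/38)*(-10) - 12 = (21/19)*(-10) - 12 = -210/19 - 12 = -438/19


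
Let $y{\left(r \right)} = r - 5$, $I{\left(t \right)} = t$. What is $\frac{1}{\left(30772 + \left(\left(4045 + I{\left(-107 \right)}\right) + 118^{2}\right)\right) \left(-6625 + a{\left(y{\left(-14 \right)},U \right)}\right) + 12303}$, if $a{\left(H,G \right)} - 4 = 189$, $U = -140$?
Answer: $- \frac{1}{312801585} \approx -3.1969 \cdot 10^{-9}$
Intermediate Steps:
$y{\left(r \right)} = -5 + r$
$a{\left(H,G \right)} = 193$ ($a{\left(H,G \right)} = 4 + 189 = 193$)
$\frac{1}{\left(30772 + \left(\left(4045 + I{\left(-107 \right)}\right) + 118^{2}\right)\right) \left(-6625 + a{\left(y{\left(-14 \right)},U \right)}\right) + 12303} = \frac{1}{\left(30772 + \left(\left(4045 - 107\right) + 118^{2}\right)\right) \left(-6625 + 193\right) + 12303} = \frac{1}{\left(30772 + \left(3938 + 13924\right)\right) \left(-6432\right) + 12303} = \frac{1}{\left(30772 + 17862\right) \left(-6432\right) + 12303} = \frac{1}{48634 \left(-6432\right) + 12303} = \frac{1}{-312813888 + 12303} = \frac{1}{-312801585} = - \frac{1}{312801585}$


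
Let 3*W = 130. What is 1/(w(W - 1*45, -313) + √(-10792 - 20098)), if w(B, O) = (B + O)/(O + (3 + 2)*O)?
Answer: 664812/122563738997 - 7935489*I*√30890/245127477994 ≈ 5.4242e-6 - 0.0056897*I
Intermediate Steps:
W = 130/3 (W = (⅓)*130 = 130/3 ≈ 43.333)
w(B, O) = (B + O)/(6*O) (w(B, O) = (B + O)/(O + 5*O) = (B + O)/((6*O)) = (B + O)*(1/(6*O)) = (B + O)/(6*O))
1/(w(W - 1*45, -313) + √(-10792 - 20098)) = 1/((⅙)*((130/3 - 1*45) - 313)/(-313) + √(-10792 - 20098)) = 1/((⅙)*(-1/313)*((130/3 - 45) - 313) + √(-30890)) = 1/((⅙)*(-1/313)*(-5/3 - 313) + I*√30890) = 1/((⅙)*(-1/313)*(-944/3) + I*√30890) = 1/(472/2817 + I*√30890)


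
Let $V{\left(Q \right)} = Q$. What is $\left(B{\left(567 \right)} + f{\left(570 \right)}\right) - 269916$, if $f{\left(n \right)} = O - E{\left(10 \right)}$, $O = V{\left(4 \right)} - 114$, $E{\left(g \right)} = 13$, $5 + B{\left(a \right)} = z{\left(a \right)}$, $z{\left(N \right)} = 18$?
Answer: $-270026$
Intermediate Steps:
$B{\left(a \right)} = 13$ ($B{\left(a \right)} = -5 + 18 = 13$)
$O = -110$ ($O = 4 - 114 = -110$)
$f{\left(n \right)} = -123$ ($f{\left(n \right)} = -110 - 13 = -123$)
$\left(B{\left(567 \right)} + f{\left(570 \right)}\right) - 269916 = \left(13 - 123\right) - 269916 = -110 - 269916 = -270026$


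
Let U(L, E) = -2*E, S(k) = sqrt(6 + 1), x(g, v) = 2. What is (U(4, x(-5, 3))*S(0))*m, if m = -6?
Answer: 24*sqrt(7) ≈ 63.498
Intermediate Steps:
S(k) = sqrt(7)
(U(4, x(-5, 3))*S(0))*m = ((-2*2)*sqrt(7))*(-6) = -4*sqrt(7)*(-6) = 24*sqrt(7)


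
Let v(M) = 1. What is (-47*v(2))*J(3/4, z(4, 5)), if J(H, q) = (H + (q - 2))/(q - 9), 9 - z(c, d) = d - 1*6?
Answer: -1645/4 ≈ -411.25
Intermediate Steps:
z(c, d) = 15 - d (z(c, d) = 9 - (d - 1*6) = 9 - (d - 6) = 9 - (-6 + d) = 9 + (6 - d) = 15 - d)
J(H, q) = (-2 + H + q)/(-9 + q) (J(H, q) = (H + (-2 + q))/(-9 + q) = (-2 + H + q)/(-9 + q))
(-47*v(2))*J(3/4, z(4, 5)) = (-47*1)*((-2 + 3/4 + (15 - 1*5))/(-9 + (15 - 1*5))) = -47*(-2 + 3*(¼) + (15 - 5))/(-9 + (15 - 5)) = -47*(-2 + ¾ + 10)/(-9 + 10) = -47*35/(1*4) = -47*35/4 = -1645/4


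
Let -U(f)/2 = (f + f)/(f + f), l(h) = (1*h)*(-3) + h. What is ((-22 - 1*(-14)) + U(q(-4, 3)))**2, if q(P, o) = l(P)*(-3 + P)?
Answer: 100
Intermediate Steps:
l(h) = -2*h (l(h) = h*(-3) + h = -3*h + h = -2*h)
q(P, o) = -2*P*(-3 + P) (q(P, o) = (-2*P)*(-3 + P) = -2*P*(-3 + P))
U(f) = -2 (U(f) = -2*(f + f)/(f + f) = -2*2*f/(2*f) = -2*2*f*1/(2*f) = -2*1 = -2)
((-22 - 1*(-14)) + U(q(-4, 3)))**2 = ((-22 - 1*(-14)) - 2)**2 = ((-22 + 14) - 2)**2 = (-8 - 2)**2 = (-10)**2 = 100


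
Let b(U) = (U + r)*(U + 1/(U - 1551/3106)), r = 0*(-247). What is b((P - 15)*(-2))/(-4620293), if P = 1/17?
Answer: -400837390856/2071637776336637 ≈ -0.00019349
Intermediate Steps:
P = 1/17 ≈ 0.058824
r = 0
b(U) = U*(U + 1/(-1551/3106 + U)) (b(U) = (U + 0)*(U + 1/(U - 1551/3106)) = U*(U + 1/(U - 1551*1/3106)) = U*(U + 1/(U - 1551/3106)) = U*(U + 1/(-1551/3106 + U)))
b((P - 15)*(-2))/(-4620293) = (((1/17 - 15)*(-2))*(3106 - 1551*(1/17 - 15)*(-2) + 3106*((1/17 - 15)*(-2))²)/(-1551 + 3106*((1/17 - 15)*(-2))))/(-4620293) = ((-254/17*(-2))*(3106 - (-393954)*(-2)/17 + 3106*(-254/17*(-2))²)/(-1551 + 3106*(-254/17*(-2))))*(-1/4620293) = (508*(3106 - 1551*508/17 + 3106*(508/17)²)/(17*(-1551 + 3106*(508/17))))*(-1/4620293) = (508*(3106 - 787908/17 + 3106*(258064/289))/(17*(-1551 + 1577848/17)))*(-1/4620293) = (508*(3106 - 787908/17 + 801546784/289)/(17*(1551481/17)))*(-1/4620293) = ((508/17)*(17/1551481)*(789049982/289))*(-1/4620293) = (400837390856/448378009)*(-1/4620293) = -400837390856/2071637776336637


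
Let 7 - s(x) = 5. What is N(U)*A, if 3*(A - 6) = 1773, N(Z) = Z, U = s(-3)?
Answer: 1194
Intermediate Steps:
s(x) = 2 (s(x) = 7 - 1*5 = 7 - 5 = 2)
U = 2
A = 597 (A = 6 + (1/3)*1773 = 6 + 591 = 597)
N(U)*A = 2*597 = 1194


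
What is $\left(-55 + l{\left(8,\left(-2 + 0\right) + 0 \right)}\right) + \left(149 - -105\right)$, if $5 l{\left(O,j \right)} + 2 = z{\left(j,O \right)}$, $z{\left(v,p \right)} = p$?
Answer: $\frac{1001}{5} \approx 200.2$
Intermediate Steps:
$l{\left(O,j \right)} = - \frac{2}{5} + \frac{O}{5}$
$\left(-55 + l{\left(8,\left(-2 + 0\right) + 0 \right)}\right) + \left(149 - -105\right) = \left(-55 + \left(- \frac{2}{5} + \frac{1}{5} \cdot 8\right)\right) + \left(149 - -105\right) = \left(-55 + \left(- \frac{2}{5} + \frac{8}{5}\right)\right) + \left(149 + 105\right) = \left(-55 + \frac{6}{5}\right) + 254 = - \frac{269}{5} + 254 = \frac{1001}{5}$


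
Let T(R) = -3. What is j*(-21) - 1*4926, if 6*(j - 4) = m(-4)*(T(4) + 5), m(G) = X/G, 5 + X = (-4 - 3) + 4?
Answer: -5024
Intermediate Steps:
X = -8 (X = -5 + ((-4 - 3) + 4) = -5 + (-7 + 4) = -5 - 3 = -8)
m(G) = -8/G
j = 14/3 (j = 4 + ((-8/(-4))*(-3 + 5))/6 = 4 + (-8*(-¼)*2)/6 = 4 + (2*2)/6 = 4 + (⅙)*4 = 4 + ⅔ = 14/3 ≈ 4.6667)
j*(-21) - 1*4926 = (14/3)*(-21) - 1*4926 = -98 - 4926 = -5024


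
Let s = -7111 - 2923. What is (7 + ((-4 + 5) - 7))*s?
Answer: -10034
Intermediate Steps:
s = -10034
(7 + ((-4 + 5) - 7))*s = (7 + ((-4 + 5) - 7))*(-10034) = (7 + (1 - 7))*(-10034) = (7 - 6)*(-10034) = 1*(-10034) = -10034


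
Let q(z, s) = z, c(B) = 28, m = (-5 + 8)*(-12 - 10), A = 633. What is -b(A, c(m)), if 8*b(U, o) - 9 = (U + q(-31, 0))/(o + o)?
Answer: -79/32 ≈ -2.4688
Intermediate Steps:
m = -66 (m = 3*(-22) = -66)
b(U, o) = 9/8 + (-31 + U)/(16*o) (b(U, o) = 9/8 + ((U - 31)/(o + o))/8 = 9/8 + ((-31 + U)/((2*o)))/8 = 9/8 + ((-31 + U)*(1/(2*o)))/8 = 9/8 + ((-31 + U)/(2*o))/8 = 9/8 + (-31 + U)/(16*o))
-b(A, c(m)) = -(-31 + 633 + 18*28)/(16*28) = -(-31 + 633 + 504)/(16*28) = -1106/(16*28) = -1*79/32 = -79/32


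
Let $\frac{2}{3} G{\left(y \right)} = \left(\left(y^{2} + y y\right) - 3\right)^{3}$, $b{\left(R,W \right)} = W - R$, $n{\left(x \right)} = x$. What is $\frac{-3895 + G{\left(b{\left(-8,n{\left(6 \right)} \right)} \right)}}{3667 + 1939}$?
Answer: $\frac{176583817}{11212} \approx 15750.0$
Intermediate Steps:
$G{\left(y \right)} = \frac{3 \left(-3 + 2 y^{2}\right)^{3}}{2}$ ($G{\left(y \right)} = \frac{3 \left(\left(y^{2} + y y\right) - 3\right)^{3}}{2} = \frac{3 \left(\left(y^{2} + y^{2}\right) - 3\right)^{3}}{2} = \frac{3 \left(2 y^{2} - 3\right)^{3}}{2} = \frac{3 \left(-3 + 2 y^{2}\right)^{3}}{2}$)
$\frac{-3895 + G{\left(b{\left(-8,n{\left(6 \right)} \right)} \right)}}{3667 + 1939} = \frac{-3895 + \frac{3 \left(-3 + 2 \left(6 - -8\right)^{2}\right)^{3}}{2}}{3667 + 1939} = \frac{-3895 + \frac{3 \left(-3 + 2 \left(6 + 8\right)^{2}\right)^{3}}{2}}{5606} = \left(-3895 + \frac{3 \left(-3 + 2 \cdot 14^{2}\right)^{3}}{2}\right) \frac{1}{5606} = \left(-3895 + \frac{3 \left(-3 + 2 \cdot 196\right)^{3}}{2}\right) \frac{1}{5606} = \left(-3895 + \frac{3 \left(-3 + 392\right)^{3}}{2}\right) \frac{1}{5606} = \left(-3895 + \frac{3 \cdot 389^{3}}{2}\right) \frac{1}{5606} = \left(-3895 + \frac{3}{2} \cdot 58863869\right) \frac{1}{5606} = \left(-3895 + \frac{176591607}{2}\right) \frac{1}{5606} = \frac{176583817}{2} \cdot \frac{1}{5606} = \frac{176583817}{11212}$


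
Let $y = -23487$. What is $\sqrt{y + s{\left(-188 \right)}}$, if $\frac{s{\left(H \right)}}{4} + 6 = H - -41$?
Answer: $i \sqrt{24099} \approx 155.24 i$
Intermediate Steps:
$s{\left(H \right)} = 140 + 4 H$ ($s{\left(H \right)} = -24 + 4 \left(H - -41\right) = -24 + 4 \left(H + 41\right) = -24 + 4 \left(41 + H\right) = -24 + \left(164 + 4 H\right) = 140 + 4 H$)
$\sqrt{y + s{\left(-188 \right)}} = \sqrt{-23487 + \left(140 + 4 \left(-188\right)\right)} = \sqrt{-23487 + \left(140 - 752\right)} = \sqrt{-23487 - 612} = \sqrt{-24099} = i \sqrt{24099}$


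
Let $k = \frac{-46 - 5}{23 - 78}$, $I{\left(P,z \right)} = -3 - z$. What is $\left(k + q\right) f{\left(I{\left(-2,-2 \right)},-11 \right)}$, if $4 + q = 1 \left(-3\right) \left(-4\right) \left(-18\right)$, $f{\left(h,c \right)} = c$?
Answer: $\frac{12049}{5} \approx 2409.8$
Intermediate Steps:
$k = \frac{51}{55}$ ($k = - \frac{51}{-55} = \left(-51\right) \left(- \frac{1}{55}\right) = \frac{51}{55} \approx 0.92727$)
$q = -220$ ($q = -4 + 1 \left(-3\right) \left(-4\right) \left(-18\right) = -4 + \left(-3\right) \left(-4\right) \left(-18\right) = -4 + 12 \left(-18\right) = -4 - 216 = -220$)
$\left(k + q\right) f{\left(I{\left(-2,-2 \right)},-11 \right)} = \left(\frac{51}{55} - 220\right) \left(-11\right) = \left(- \frac{12049}{55}\right) \left(-11\right) = \frac{12049}{5}$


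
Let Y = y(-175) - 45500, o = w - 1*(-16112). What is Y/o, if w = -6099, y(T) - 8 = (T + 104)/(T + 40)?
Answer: -6141349/1351755 ≈ -4.5432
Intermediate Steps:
y(T) = 8 + (104 + T)/(40 + T) (y(T) = 8 + (T + 104)/(T + 40) = 8 + (104 + T)/(40 + T))
o = 10013 (o = -6099 - 1*(-16112) = -6099 + 16112 = 10013)
Y = -6141349/135 (Y = (424 + 9*(-175))/(40 - 175) - 45500 = (424 - 1575)/(-135) - 45500 = -1/135*(-1151) - 45500 = 1151/135 - 45500 = -6141349/135 ≈ -45492.)
Y/o = -6141349/135/10013 = -6141349/135*1/10013 = -6141349/1351755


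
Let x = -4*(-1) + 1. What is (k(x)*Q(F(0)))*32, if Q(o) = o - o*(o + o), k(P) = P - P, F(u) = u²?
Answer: 0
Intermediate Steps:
x = 5 (x = 4 + 1 = 5)
k(P) = 0
Q(o) = o - 2*o² (Q(o) = o - o*2*o = o - 2*o²)
(k(x)*Q(F(0)))*32 = (0*(0²*(1 - 2*0²)))*32 = (0*(0*(1 - 2*0)))*32 = (0*(0*(1 + 0)))*32 = (0*(0*1))*32 = (0*0)*32 = 0*32 = 0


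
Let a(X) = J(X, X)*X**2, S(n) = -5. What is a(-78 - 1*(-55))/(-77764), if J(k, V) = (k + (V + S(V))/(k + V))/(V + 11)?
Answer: -11845/933168 ≈ -0.012693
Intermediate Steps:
J(k, V) = (k + (-5 + V)/(V + k))/(11 + V) (J(k, V) = (k + (V - 5)/(k + V))/(V + 11) = (k + (-5 + V)/(V + k))/(11 + V))
a(X) = X**2*(-5 + X + 2*X**2)/(2*X**2 + 22*X) (a(X) = ((-5 + X + X**2 + X*X)/(X**2 + 11*X + 11*X + X*X))*X**2 = ((-5 + X + X**2 + X**2)/(X**2 + 11*X + 11*X + X**2))*X**2 = ((-5 + X + 2*X**2)/(2*X**2 + 22*X))*X**2 = X**2*(-5 + X + 2*X**2)/(2*X**2 + 22*X))
a(-78 - 1*(-55))/(-77764) = ((-78 - 1*(-55))*(-5 + (-78 - 1*(-55)) + 2*(-78 - 1*(-55))**2)/(2*(11 + (-78 - 1*(-55)))))/(-77764) = ((-78 + 55)*(-5 + (-78 + 55) + 2*(-78 + 55)**2)/(2*(11 + (-78 + 55))))*(-1/77764) = ((1/2)*(-23)*(-5 - 23 + 2*(-23)**2)/(11 - 23))*(-1/77764) = ((1/2)*(-23)*(-5 - 23 + 2*529)/(-12))*(-1/77764) = ((1/2)*(-23)*(-1/12)*(-5 - 23 + 1058))*(-1/77764) = ((1/2)*(-23)*(-1/12)*1030)*(-1/77764) = (11845/12)*(-1/77764) = -11845/933168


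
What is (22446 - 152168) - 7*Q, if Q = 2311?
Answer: -145899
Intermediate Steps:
(22446 - 152168) - 7*Q = (22446 - 152168) - 7*2311 = -129722 - 16177 = -145899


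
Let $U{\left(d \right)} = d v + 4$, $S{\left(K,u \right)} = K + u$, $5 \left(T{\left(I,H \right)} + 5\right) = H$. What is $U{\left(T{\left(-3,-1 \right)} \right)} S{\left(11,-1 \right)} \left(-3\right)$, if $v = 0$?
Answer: $-120$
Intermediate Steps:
$T{\left(I,H \right)} = -5 + \frac{H}{5}$
$U{\left(d \right)} = 4$ ($U{\left(d \right)} = d 0 + 4 = 0 + 4 = 4$)
$U{\left(T{\left(-3,-1 \right)} \right)} S{\left(11,-1 \right)} \left(-3\right) = 4 \left(11 - 1\right) \left(-3\right) = 4 \cdot 10 \left(-3\right) = 40 \left(-3\right) = -120$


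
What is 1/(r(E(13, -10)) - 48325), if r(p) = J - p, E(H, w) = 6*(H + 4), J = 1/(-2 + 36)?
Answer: -34/1646517 ≈ -2.0650e-5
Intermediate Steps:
J = 1/34 ≈ 0.029412
E(H, w) = 24 + 6*H (E(H, w) = 6*(4 + H) = 24 + 6*H)
r(p) = 1/34 - p
1/(r(E(13, -10)) - 48325) = 1/((1/34 - (24 + 6*13)) - 48325) = 1/((1/34 - (24 + 78)) - 48325) = 1/((1/34 - 1*102) - 48325) = 1/((1/34 - 102) - 48325) = 1/(-3467/34 - 48325) = 1/(-1646517/34) = -34/1646517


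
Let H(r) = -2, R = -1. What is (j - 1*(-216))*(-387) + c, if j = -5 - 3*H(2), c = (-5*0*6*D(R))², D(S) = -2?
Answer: -83979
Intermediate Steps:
c = 0 (c = (-5*0*6*(-2))² = (-0*(-2))² = (-5*0)² = 0² = 0)
j = 1 (j = -5 - 3*(-2) = -5 + 6 = 1)
(j - 1*(-216))*(-387) + c = (1 - 1*(-216))*(-387) + 0 = (1 + 216)*(-387) + 0 = 217*(-387) + 0 = -83979 + 0 = -83979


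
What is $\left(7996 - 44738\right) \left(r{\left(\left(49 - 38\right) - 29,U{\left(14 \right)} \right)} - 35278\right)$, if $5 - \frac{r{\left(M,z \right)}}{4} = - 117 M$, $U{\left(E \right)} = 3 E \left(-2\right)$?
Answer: $1604964044$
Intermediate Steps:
$U{\left(E \right)} = - 6 E$
$r{\left(M,z \right)} = 20 + 468 M$ ($r{\left(M,z \right)} = 20 - 4 \left(- 117 M\right) = 20 + 468 M$)
$\left(7996 - 44738\right) \left(r{\left(\left(49 - 38\right) - 29,U{\left(14 \right)} \right)} - 35278\right) = \left(7996 - 44738\right) \left(\left(20 + 468 \left(\left(49 - 38\right) - 29\right)\right) - 35278\right) = - 36742 \left(\left(20 + 468 \left(11 - 29\right)\right) - 35278\right) = - 36742 \left(\left(20 + 468 \left(-18\right)\right) - 35278\right) = - 36742 \left(\left(20 - 8424\right) - 35278\right) = - 36742 \left(-8404 - 35278\right) = \left(-36742\right) \left(-43682\right) = 1604964044$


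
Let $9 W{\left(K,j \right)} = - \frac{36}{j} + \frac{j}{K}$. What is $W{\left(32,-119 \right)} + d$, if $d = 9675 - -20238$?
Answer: $\frac{1025165327}{34272} \approx 29913.0$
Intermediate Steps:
$d = 29913$ ($d = 9675 + 20238 = 29913$)
$W{\left(K,j \right)} = - \frac{4}{j} + \frac{j}{9 K}$ ($W{\left(K,j \right)} = \frac{- \frac{36}{j} + \frac{j}{K}}{9} = - \frac{4}{j} + \frac{j}{9 K}$)
$W{\left(32,-119 \right)} + d = \left(- \frac{4}{-119} + \frac{1}{9} \left(-119\right) \frac{1}{32}\right) + 29913 = \left(\left(-4\right) \left(- \frac{1}{119}\right) + \frac{1}{9} \left(-119\right) \frac{1}{32}\right) + 29913 = \left(\frac{4}{119} - \frac{119}{288}\right) + 29913 = - \frac{13009}{34272} + 29913 = \frac{1025165327}{34272}$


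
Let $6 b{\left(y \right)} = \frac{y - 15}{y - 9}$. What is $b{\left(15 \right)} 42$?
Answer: $0$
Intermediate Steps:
$b{\left(y \right)} = \frac{-15 + y}{6 \left(-9 + y\right)}$ ($b{\left(y \right)} = \frac{\left(y - 15\right) \frac{1}{y - 9}}{6} = \frac{\left(-15 + y\right) \frac{1}{-9 + y}}{6} = \frac{\frac{1}{-9 + y} \left(-15 + y\right)}{6} = \frac{-15 + y}{6 \left(-9 + y\right)}$)
$b{\left(15 \right)} 42 = \frac{-15 + 15}{6 \left(-9 + 15\right)} 42 = \frac{1}{6} \cdot \frac{1}{6} \cdot 0 \cdot 42 = 0 \cdot 42 = 0$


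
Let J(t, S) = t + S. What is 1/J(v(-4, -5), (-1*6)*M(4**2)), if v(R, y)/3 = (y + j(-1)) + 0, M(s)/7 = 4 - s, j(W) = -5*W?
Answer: 1/504 ≈ 0.0019841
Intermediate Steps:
M(s) = 28 - 7*s (M(s) = 7*(4 - s) = 28 - 7*s)
v(R, y) = 15 + 3*y (v(R, y) = 3*((y - 5*(-1)) + 0) = 3*((y + 5) + 0) = 3*((5 + y) + 0) = 3*(5 + y) = 15 + 3*y)
J(t, S) = S + t
1/J(v(-4, -5), (-1*6)*M(4**2)) = 1/((-1*6)*(28 - 7*4**2) + (15 + 3*(-5))) = 1/(-6*(28 - 7*16) + (15 - 15)) = 1/(-6*(28 - 112) + 0) = 1/(-6*(-84) + 0) = 1/(504 + 0) = 1/504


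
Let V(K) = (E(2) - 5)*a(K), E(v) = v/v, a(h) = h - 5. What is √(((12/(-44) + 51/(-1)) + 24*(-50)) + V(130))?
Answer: 8*I*√3311/11 ≈ 41.848*I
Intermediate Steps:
a(h) = -5 + h
E(v) = 1
V(K) = 20 - 4*K (V(K) = (1 - 5)*(-5 + K) = -4*(-5 + K) = 20 - 4*K)
√(((12/(-44) + 51/(-1)) + 24*(-50)) + V(130)) = √(((12/(-44) + 51/(-1)) + 24*(-50)) + (20 - 4*130)) = √(((12*(-1/44) + 51*(-1)) - 1200) + (20 - 520)) = √(((-3/11 - 51) - 1200) - 500) = √((-564/11 - 1200) - 500) = √(-13764/11 - 500) = √(-19264/11) = 8*I*√3311/11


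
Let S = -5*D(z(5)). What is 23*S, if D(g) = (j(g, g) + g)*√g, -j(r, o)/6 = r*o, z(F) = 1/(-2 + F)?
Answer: 115*√3/9 ≈ 22.132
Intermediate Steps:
j(r, o) = -6*o*r (j(r, o) = -6*r*o = -6*o*r)
D(g) = √g*(g - 6*g²) (D(g) = (-6*g*g + g)*√g = (-6*g² + g)*√g = (g - 6*g²)*√g = √g*(g - 6*g²))
S = 5*√3/9 (S = -5*(1/(-2 + 5))^(3/2)*(1 - 6/(-2 + 5)) = -5*(1/3)^(3/2)*(1 - 6/3) = -5*(⅓)^(3/2)*(1 - 6*⅓) = -5*√3/9*(1 - 2) = -5*√3/9*(-1) = -(-5)*√3/9 = 5*√3/9 ≈ 0.96225)
23*S = 23*(5*√3/9) = 115*√3/9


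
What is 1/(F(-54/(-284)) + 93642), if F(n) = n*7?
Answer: 142/13297353 ≈ 1.0679e-5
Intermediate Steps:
F(n) = 7*n
1/(F(-54/(-284)) + 93642) = 1/(7*(-54/(-284)) + 93642) = 1/(7*(-54*(-1/284)) + 93642) = 1/(7*(27/142) + 93642) = 1/(189/142 + 93642) = 1/(13297353/142) = 142/13297353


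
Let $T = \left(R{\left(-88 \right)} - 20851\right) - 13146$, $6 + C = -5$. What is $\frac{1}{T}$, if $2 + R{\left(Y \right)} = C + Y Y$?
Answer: $- \frac{1}{26266} \approx -3.8072 \cdot 10^{-5}$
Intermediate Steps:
$C = -11$ ($C = -6 - 5 = -11$)
$R{\left(Y \right)} = -13 + Y^{2}$ ($R{\left(Y \right)} = -2 + \left(-11 + Y Y\right) = -2 + \left(-11 + Y^{2}\right) = -13 + Y^{2}$)
$T = -26266$ ($T = \left(\left(-13 + \left(-88\right)^{2}\right) - 20851\right) - 13146 = \left(\left(-13 + 7744\right) - 20851\right) - 13146 = \left(7731 - 20851\right) - 13146 = -13120 - 13146 = -26266$)
$\frac{1}{T} = \frac{1}{-26266} = - \frac{1}{26266}$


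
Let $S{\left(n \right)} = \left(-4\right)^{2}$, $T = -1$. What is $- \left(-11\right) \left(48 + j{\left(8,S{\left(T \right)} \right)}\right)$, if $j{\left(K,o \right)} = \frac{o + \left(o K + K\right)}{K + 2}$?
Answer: $\frac{3476}{5} \approx 695.2$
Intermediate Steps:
$S{\left(n \right)} = 16$
$j{\left(K,o \right)} = \frac{K + o + K o}{2 + K}$ ($j{\left(K,o \right)} = \frac{o + \left(K o + K\right)}{2 + K} = \frac{o + \left(K + K o\right)}{2 + K} = \frac{K + o + K o}{2 + K}$)
$- \left(-11\right) \left(48 + j{\left(8,S{\left(T \right)} \right)}\right) = - \left(-11\right) \left(48 + \frac{8 + 16 + 8 \cdot 16}{2 + 8}\right) = - \left(-11\right) \left(48 + \frac{8 + 16 + 128}{10}\right) = - \left(-11\right) \left(48 + \frac{1}{10} \cdot 152\right) = - \left(-11\right) \left(48 + \frac{76}{5}\right) = - \frac{\left(-11\right) 316}{5} = \left(-1\right) \left(- \frac{3476}{5}\right) = \frac{3476}{5}$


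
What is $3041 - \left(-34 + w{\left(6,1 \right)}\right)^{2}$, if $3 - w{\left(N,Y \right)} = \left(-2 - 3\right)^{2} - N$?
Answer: $541$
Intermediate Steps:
$w{\left(N,Y \right)} = -22 + N$ ($w{\left(N,Y \right)} = 3 - \left(\left(-2 - 3\right)^{2} - N\right) = 3 - \left(\left(-5\right)^{2} - N\right) = 3 - \left(25 - N\right) = 3 + \left(-25 + N\right) = -22 + N$)
$3041 - \left(-34 + w{\left(6,1 \right)}\right)^{2} = 3041 - \left(-34 + \left(-22 + 6\right)\right)^{2} = 3041 - \left(-34 - 16\right)^{2} = 3041 - \left(-50\right)^{2} = 3041 - 2500 = 541$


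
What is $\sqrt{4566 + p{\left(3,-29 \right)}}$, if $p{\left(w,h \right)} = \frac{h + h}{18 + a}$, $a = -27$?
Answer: $\frac{8 \sqrt{643}}{3} \approx 67.62$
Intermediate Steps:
$p{\left(w,h \right)} = - \frac{2 h}{9}$ ($p{\left(w,h \right)} = \frac{h + h}{18 - 27} = \frac{2 h}{-9} = 2 h \left(- \frac{1}{9}\right) = - \frac{2 h}{9}$)
$\sqrt{4566 + p{\left(3,-29 \right)}} = \sqrt{4566 - - \frac{58}{9}} = \sqrt{4566 + \frac{58}{9}} = \sqrt{\frac{41152}{9}} = \frac{8 \sqrt{643}}{3}$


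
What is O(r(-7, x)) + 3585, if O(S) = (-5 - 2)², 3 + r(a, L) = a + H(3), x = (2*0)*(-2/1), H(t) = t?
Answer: 3634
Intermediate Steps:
x = 0 (x = 0*(-2*1) = 0*(-2) = 0)
r(a, L) = a (r(a, L) = -3 + (a + 3) = -3 + (3 + a) = a)
O(S) = 49 (O(S) = (-7)² = 49)
O(r(-7, x)) + 3585 = 49 + 3585 = 3634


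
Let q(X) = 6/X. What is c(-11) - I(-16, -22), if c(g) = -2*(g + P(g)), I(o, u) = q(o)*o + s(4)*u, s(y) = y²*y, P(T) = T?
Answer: 1446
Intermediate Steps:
s(y) = y³
I(o, u) = 6 + 64*u (I(o, u) = (6/o)*o + 4³*u = 6 + 64*u)
c(g) = -4*g (c(g) = -2*(g + g) = -4*g)
c(-11) - I(-16, -22) = -4*(-11) - (6 + 64*(-22)) = 44 - (6 - 1408) = 44 - 1*(-1402) = 44 + 1402 = 1446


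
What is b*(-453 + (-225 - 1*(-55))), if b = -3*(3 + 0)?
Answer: 5607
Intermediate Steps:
b = -9 (b = -3*3 = -9)
b*(-453 + (-225 - 1*(-55))) = -9*(-453 + (-225 - 1*(-55))) = -9*(-453 + (-225 + 55)) = -9*(-453 - 170) = -9*(-623) = 5607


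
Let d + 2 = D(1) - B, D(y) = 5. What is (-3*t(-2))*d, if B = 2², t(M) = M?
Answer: -6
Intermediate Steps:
B = 4
d = -1 (d = -2 + (5 - 1*4) = -2 + (5 - 4) = -2 + 1 = -1)
(-3*t(-2))*d = -3*(-2)*(-1) = 6*(-1) = -6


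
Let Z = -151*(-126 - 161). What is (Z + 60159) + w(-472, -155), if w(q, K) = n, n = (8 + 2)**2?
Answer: 103596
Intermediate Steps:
n = 100 (n = 10**2 = 100)
w(q, K) = 100
Z = 43337 (Z = -151*(-287) = 43337)
(Z + 60159) + w(-472, -155) = (43337 + 60159) + 100 = 103496 + 100 = 103596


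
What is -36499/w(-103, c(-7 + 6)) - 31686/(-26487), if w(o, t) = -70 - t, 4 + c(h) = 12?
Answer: 107691169/229554 ≈ 469.13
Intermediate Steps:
c(h) = 8 (c(h) = -4 + 12 = 8)
-36499/w(-103, c(-7 + 6)) - 31686/(-26487) = -36499/(-70 - 1*8) - 31686/(-26487) = -36499/(-70 - 8) - 31686*(-1/26487) = -36499/(-78) + 10562/8829 = -36499*(-1/78) + 10562/8829 = 36499/78 + 10562/8829 = 107691169/229554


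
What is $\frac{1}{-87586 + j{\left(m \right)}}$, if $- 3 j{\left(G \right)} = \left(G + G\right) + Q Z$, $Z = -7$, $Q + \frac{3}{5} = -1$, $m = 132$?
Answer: $- \frac{15}{1315166} \approx -1.1405 \cdot 10^{-5}$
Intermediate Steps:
$Q = - \frac{8}{5}$ ($Q = - \frac{3}{5} - 1 = - \frac{8}{5} \approx -1.6$)
$j{\left(G \right)} = - \frac{56}{15} - \frac{2 G}{3}$ ($j{\left(G \right)} = - \frac{\left(G + G\right) - - \frac{56}{5}}{3} = - \frac{2 G + \frac{56}{5}}{3} = - \frac{\frac{56}{5} + 2 G}{3} = - \frac{56}{15} - \frac{2 G}{3}$)
$\frac{1}{-87586 + j{\left(m \right)}} = \frac{1}{-87586 - \frac{1376}{15}} = \frac{1}{- \frac{1315166}{15}} = - \frac{15}{1315166}$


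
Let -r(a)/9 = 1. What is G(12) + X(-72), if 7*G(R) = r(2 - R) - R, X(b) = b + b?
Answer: -147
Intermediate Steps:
r(a) = -9 (r(a) = -9*1 = -9)
X(b) = 2*b
G(R) = -9/7 - R/7 (G(R) = (-9 - R)/7 = -9/7 - R/7)
G(12) + X(-72) = (-9/7 - 1/7*12) + 2*(-72) = (-9/7 - 12/7) - 144 = -3 - 144 = -147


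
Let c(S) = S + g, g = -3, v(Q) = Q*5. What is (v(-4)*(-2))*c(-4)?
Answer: -280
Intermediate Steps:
v(Q) = 5*Q
c(S) = -3 + S (c(S) = S - 3 = -3 + S)
(v(-4)*(-2))*c(-4) = ((5*(-4))*(-2))*(-3 - 4) = -20*(-2)*(-7) = 40*(-7) = -280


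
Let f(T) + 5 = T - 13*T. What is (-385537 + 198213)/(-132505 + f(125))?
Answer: 93662/67005 ≈ 1.3978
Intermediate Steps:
f(T) = -5 - 12*T (f(T) = -5 + (T - 13*T) = -5 - 12*T)
(-385537 + 198213)/(-132505 + f(125)) = (-385537 + 198213)/(-132505 + (-5 - 12*125)) = -187324/(-132505 + (-5 - 1500)) = -187324/(-132505 - 1505) = -187324/(-134010) = -187324*(-1/134010) = 93662/67005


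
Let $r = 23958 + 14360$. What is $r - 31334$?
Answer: $6984$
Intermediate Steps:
$r = 38318$
$r - 31334 = 38318 - 31334 = 6984$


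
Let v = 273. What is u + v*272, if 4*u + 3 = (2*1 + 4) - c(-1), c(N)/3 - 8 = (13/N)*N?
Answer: 74241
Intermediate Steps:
c(N) = 63 (c(N) = 24 + 3*((13/N)*N) = 24 + 3*13 = 24 + 39 = 63)
u = -15 (u = -¾ + ((2*1 + 4) - 1*63)/4 = -¾ + ((2 + 4) - 63)/4 = -¾ + (6 - 63)/4 = -¾ + (¼)*(-57) = -¾ - 57/4 = -15)
u + v*272 = -15 + 273*272 = -15 + 74256 = 74241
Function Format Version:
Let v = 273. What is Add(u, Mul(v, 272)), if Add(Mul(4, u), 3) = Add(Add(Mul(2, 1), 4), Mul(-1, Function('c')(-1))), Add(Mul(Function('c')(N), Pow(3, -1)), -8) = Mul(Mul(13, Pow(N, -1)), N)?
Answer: 74241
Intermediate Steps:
Function('c')(N) = 63 (Function('c')(N) = Add(24, Mul(3, Mul(Mul(13, Pow(N, -1)), N))) = Add(24, Mul(3, 13)) = Add(24, 39) = 63)
u = -15 (u = Add(Rational(-3, 4), Mul(Rational(1, 4), Add(Add(Mul(2, 1), 4), Mul(-1, 63)))) = Add(Rational(-3, 4), Mul(Rational(1, 4), Add(Add(2, 4), -63))) = Add(Rational(-3, 4), Mul(Rational(1, 4), Add(6, -63))) = Add(Rational(-3, 4), Mul(Rational(1, 4), -57)) = Add(Rational(-3, 4), Rational(-57, 4)) = -15)
Add(u, Mul(v, 272)) = Add(-15, Mul(273, 272)) = Add(-15, 74256) = 74241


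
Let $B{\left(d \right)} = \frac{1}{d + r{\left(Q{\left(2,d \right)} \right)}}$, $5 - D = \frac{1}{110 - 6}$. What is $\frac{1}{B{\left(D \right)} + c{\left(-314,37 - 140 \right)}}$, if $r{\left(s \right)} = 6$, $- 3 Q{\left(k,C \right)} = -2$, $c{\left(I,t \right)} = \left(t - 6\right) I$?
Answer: $\frac{1143}{39120422} \approx 2.9217 \cdot 10^{-5}$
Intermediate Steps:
$c{\left(I,t \right)} = I \left(-6 + t\right)$ ($c{\left(I,t \right)} = \left(-6 + t\right) I = I \left(-6 + t\right)$)
$Q{\left(k,C \right)} = \frac{2}{3}$ ($Q{\left(k,C \right)} = \left(- \frac{1}{3}\right) \left(-2\right) = \frac{2}{3}$)
$D = \frac{519}{104}$ ($D = 5 - \frac{1}{110 - 6} = 5 - \frac{1}{104} = \frac{519}{104} \approx 4.9904$)
$B{\left(d \right)} = \frac{1}{6 + d}$ ($B{\left(d \right)} = \frac{1}{d + 6} = \frac{1}{6 + d}$)
$\frac{1}{B{\left(D \right)} + c{\left(-314,37 - 140 \right)}} = \frac{1}{\frac{1}{6 + \frac{519}{104}} - 314 \left(-6 + \left(37 - 140\right)\right)} = \frac{1}{\frac{1}{\frac{1143}{104}} - 314 \left(-6 - 103\right)} = \frac{1}{\frac{104}{1143} - -34226} = \frac{1}{\frac{104}{1143} + 34226} = \frac{1}{\frac{39120422}{1143}} = \frac{1143}{39120422}$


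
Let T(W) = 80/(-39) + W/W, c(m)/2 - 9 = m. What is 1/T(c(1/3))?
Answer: -39/41 ≈ -0.95122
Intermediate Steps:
c(m) = 18 + 2*m
T(W) = -41/39 (T(W) = 80*(-1/39) + 1 = -80/39 + 1 = -41/39)
1/T(c(1/3)) = 1/(-41/39) = -39/41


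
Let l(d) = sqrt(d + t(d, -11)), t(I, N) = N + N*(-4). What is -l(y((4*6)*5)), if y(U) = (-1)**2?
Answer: -sqrt(34) ≈ -5.8309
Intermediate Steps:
t(I, N) = -3*N (t(I, N) = N - 4*N = -3*N)
y(U) = 1
l(d) = sqrt(33 + d) (l(d) = sqrt(d - 3*(-11)) = sqrt(d + 33) = sqrt(33 + d))
-l(y((4*6)*5)) = -sqrt(33 + 1) = -sqrt(34)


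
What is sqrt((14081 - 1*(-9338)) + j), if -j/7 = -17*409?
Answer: 9*sqrt(890) ≈ 268.50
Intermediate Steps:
j = 48671 (j = -(-119)*409 = -7*(-6953) = 48671)
sqrt((14081 - 1*(-9338)) + j) = sqrt((14081 - 1*(-9338)) + 48671) = sqrt((14081 + 9338) + 48671) = sqrt(23419 + 48671) = sqrt(72090) = 9*sqrt(890)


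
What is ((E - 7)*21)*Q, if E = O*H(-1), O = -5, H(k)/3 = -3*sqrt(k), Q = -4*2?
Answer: 1176 - 7560*I ≈ 1176.0 - 7560.0*I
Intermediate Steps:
Q = -8
H(k) = -9*sqrt(k) (H(k) = 3*(-3*sqrt(k)) = -9*sqrt(k))
E = 45*I (E = -(-45)*sqrt(-1) = -(-45)*I = 45*I ≈ 45.0*I)
((E - 7)*21)*Q = ((45*I - 7)*21)*(-8) = ((-7 + 45*I)*21)*(-8) = (-147 + 945*I)*(-8) = 1176 - 7560*I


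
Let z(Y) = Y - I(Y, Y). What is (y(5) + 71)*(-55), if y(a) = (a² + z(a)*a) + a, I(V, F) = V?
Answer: -5555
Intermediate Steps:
z(Y) = 0 (z(Y) = Y - Y = 0)
y(a) = a + a² (y(a) = (a² + 0*a) + a = (a² + 0) + a = a² + a = a + a²)
(y(5) + 71)*(-55) = (5*(1 + 5) + 71)*(-55) = (5*6 + 71)*(-55) = (30 + 71)*(-55) = 101*(-55) = -5555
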